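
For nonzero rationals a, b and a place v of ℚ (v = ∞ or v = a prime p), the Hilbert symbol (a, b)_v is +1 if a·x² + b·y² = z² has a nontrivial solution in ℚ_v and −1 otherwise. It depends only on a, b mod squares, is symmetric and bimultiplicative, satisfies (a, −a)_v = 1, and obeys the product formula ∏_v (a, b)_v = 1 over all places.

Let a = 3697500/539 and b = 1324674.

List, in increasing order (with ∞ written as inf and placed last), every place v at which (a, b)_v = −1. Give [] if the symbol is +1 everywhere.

(a, b) ≡ (16269, 16354) mod (ℚ^×)²; places V = {2, 3, 5, 7, 11, 13, 17, 29, 37, ∞}.
(a,b)_3: α=1, u≡2; β=4, v≡1 (mod 3); (2|3)=-1, (1|3)=+1; sign (−1)^0·-1^4·+1^1 = +1.
(a,b)_37: α=0, u≡36; β=1, v≡23 (mod 37); (36|37)=+1, (23|37)=-1; sign (−1)^0·+1^1·-1^0 = +1.
(a,b)_29: α=1, u≡18; β=0, v≡12 (mod 29); (18|29)=-1, (12|29)=-1; sign (−1)^0·-1^0·-1^1 = -1.
(a,b)_17: α=1, u≡3; β=1, v≡11 (mod 17); (3|17)=-1, (11|17)=-1; sign (−1)^0·-1^1·-1^1 = +1.
(a,b)_7: α=-2, u≡4; β=0, v≡1 (mod 7); (4|7)=+1, (1|7)=+1; sign (−1)^0·+1^0·+1^-2 = +1.
(a,b)_13: α=0, u≡11; β=1, v≡4 (mod 13); (11|13)=-1, (4|13)=+1; sign (−1)^0·-1^1·+1^0 = -1.
(a,b)_5: α=4, u≡4; β=0, v≡4 (mod 5); (4|5)=+1, (4|5)=+1; sign (−1)^0·+1^0·+1^4 = +1.
(a,b)_2: α=2, β=1; u≡5, v≡1 (mod 8); ε(u)ε(v)=0·0, αω(v)=2·0, βω(u)=1·1; sum ≡ 1  ⇒  -1.
(a,b)_∞: sgn(16269)=+, sgn(16354)=+, so +1.
(a,b)_11: α=-1, u≡3; β=0, v≡10 (mod 11); (3|11)=+1, (10|11)=-1; sign (−1)^0·+1^0·-1^-1 = -1.
(16269, 16354 / ℚ) ramifies at {2, 11, 13, 29}: a division algebra.

[2, 11, 13, 29]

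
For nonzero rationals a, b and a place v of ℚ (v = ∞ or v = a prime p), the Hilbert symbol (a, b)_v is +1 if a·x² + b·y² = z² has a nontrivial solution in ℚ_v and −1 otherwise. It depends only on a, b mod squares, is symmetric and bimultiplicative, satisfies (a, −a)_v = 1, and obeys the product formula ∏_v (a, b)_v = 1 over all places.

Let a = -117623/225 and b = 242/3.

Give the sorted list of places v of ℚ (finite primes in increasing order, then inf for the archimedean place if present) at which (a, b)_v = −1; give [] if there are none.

[11, 37]

Mod squares: a ≡ -407, b ≡ 6. Check v ∈ {∞, 2, 3, 5, 11, 17, 37}.
v=∞: -407 < 0 and 6 > 0  ⇒  (a,b)_∞ = +1.
v=3: a=3^-2·(≡1), b=3^-1·(≡2) mod 3; (1|3)=+1, (2|3)=-1; (−1)^{-2·-1·1}·(+1)^-1·(-1)^-2 = +1.
v=17: a=17^2·(≡13), b=17^0·(≡7) mod 17; (13|17)=+1, (7|17)=-1; (−1)^{2·0·8}·(+1)^0·(-1)^2 = +1.
v=37: a=37^1·(≡1), b=37^0·(≡19) mod 37; (1|37)=+1, (19|37)=-1; (−1)^{1·0·18}·(+1)^0·(-1)^1 = -1.
v=2: v_2(a)=0, v_2(b)=1; units ≡ 1, 3 (mod 8); ε·ε+αω+βω = 0·1+0·1+1·0 ≡ 0  ⇒  (a,b)_2 = +1.
v=11: a=11^1·(≡2), b=11^2·(≡8) mod 11; (2|11)=-1, (8|11)=-1; (−1)^{1·2·5}·(-1)^2·(-1)^1 = -1.
v=5: a=5^-2·(≡3), b=5^0·(≡4) mod 5; (3|5)=-1, (4|5)=+1; (−1)^{-2·0·2}·(-1)^0·(+1)^-2 = +1.
|Ram(-407, 6)| = 2, even; anisotropic at {11, 37}.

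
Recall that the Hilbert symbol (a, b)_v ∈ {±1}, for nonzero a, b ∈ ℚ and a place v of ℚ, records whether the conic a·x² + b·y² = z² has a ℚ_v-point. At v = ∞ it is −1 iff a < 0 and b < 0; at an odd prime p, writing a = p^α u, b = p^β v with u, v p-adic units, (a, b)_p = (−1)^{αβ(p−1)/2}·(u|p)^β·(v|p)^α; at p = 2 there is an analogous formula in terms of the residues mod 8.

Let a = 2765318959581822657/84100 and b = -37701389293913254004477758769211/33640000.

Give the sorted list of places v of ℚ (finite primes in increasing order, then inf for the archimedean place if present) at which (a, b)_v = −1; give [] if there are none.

(a, b) ≡ (294593, -3059) mod (ℚ^×)²; places V = {2, 3, 5, 7, 13, 17, 19, 23, 29, 31, 41, 43, ∞}.
(a,b)_43: α=1, u≡1; β=2, v≡32 (mod 43); (1|43)=+1, (32|43)=-1; sign (−1)^0·+1^2·-1^1 = -1.
(a,b)_19: α=4, u≡7; β=5, v≡3 (mod 19); (7|19)=+1, (3|19)=-1; sign (−1)^0·+1^5·-1^4 = +1.
(a,b)_41: α=2, u≡18; β=4, v≡1 (mod 41); (18|41)=+1, (1|41)=+1; sign (−1)^0·+1^4·+1^2 = +1.
(a,b)_29: α=-2, u≡3; β=-2, v≡3 (mod 29); (3|29)=-1, (3|29)=-1; sign (−1)^0·-1^-2·-1^-2 = +1.
(a,b)_13: α=1, u≡11; β=2, v≡3 (mod 13); (11|13)=-1, (3|13)=+1; sign (−1)^0·-1^2·+1^1 = +1.
(a,b)_7: α=0, u≡3; β=1, v≡1 (mod 7); (3|7)=-1, (1|7)=+1; sign (−1)^0·-1^1·+1^0 = -1.
(a,b)_31: α=1, u≡27; β=2, v≡20 (mod 31); (27|31)=-1, (20|31)=+1; sign (−1)^0·-1^2·+1^1 = +1.
(a,b)_2: α=-2, β=-6; u≡1, v≡5 (mod 8); ε(u)ε(v)=0·0, αω(v)=-2·1, βω(u)=-6·0; sum ≡ 0  ⇒  +1.
(a,b)_5: α=-2, u≡3; β=-4, v≡1 (mod 5); (3|5)=-1, (1|5)=+1; sign (−1)^0·-1^-4·+1^-2 = +1.
(a,b)_17: α=1, u≡6; β=2, v≡13 (mod 17); (6|17)=-1, (13|17)=+1; sign (−1)^0·-1^2·+1^1 = +1.
(a,b)_∞: sgn(294593)=+, sgn(-3059)=−, so +1.
(a,b)_3: α=4, u≡2; β=6, v≡1 (mod 3); (2|3)=-1, (1|3)=+1; sign (−1)^0·-1^6·+1^4 = +1.
(a,b)_23: α=2, u≡8; β=3, v≡7 (mod 23); (8|23)=+1, (7|23)=-1; sign (−1)^0·+1^3·-1^2 = +1.
Ram(294593, -3059) = {7, 43}; no ℚ_7-point on the conic.

[7, 43]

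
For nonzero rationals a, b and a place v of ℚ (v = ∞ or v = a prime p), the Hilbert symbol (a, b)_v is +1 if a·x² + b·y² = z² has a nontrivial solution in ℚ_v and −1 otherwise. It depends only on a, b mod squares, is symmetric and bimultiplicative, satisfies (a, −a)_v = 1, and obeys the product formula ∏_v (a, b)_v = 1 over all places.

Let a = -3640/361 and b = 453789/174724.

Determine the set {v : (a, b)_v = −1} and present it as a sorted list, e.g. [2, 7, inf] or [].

(a, b) ≡ (-910, 21) mod (ℚ^×)²; places V = {2, 3, 5, 7, 11, 13, 19, ∞}.
(a,b)_3: α=0, u≡2; β=3, v≡1 (mod 3); (2|3)=-1, (1|3)=+1; sign (−1)^0·-1^3·+1^0 = -1.
(a,b)_∞: sgn(-910)=−, sgn(21)=+, so +1.
(a,b)_11: α=0, u≡5; β=-2, v≡2 (mod 11); (5|11)=+1, (2|11)=-1; sign (−1)^0·+1^-2·-1^0 = +1.
(a,b)_19: α=-2, u≡8; β=-2, v≡14 (mod 19); (8|19)=-1, (14|19)=-1; sign (−1)^0·-1^-2·-1^-2 = +1.
(a,b)_7: α=1, u≡3; β=5, v≡5 (mod 7); (3|7)=-1, (5|7)=-1; sign (−1)^1·-1^5·-1^1 = -1.
(a,b)_2: α=3, β=-2; u≡1, v≡5 (mod 8); ε(u)ε(v)=0·0, αω(v)=3·1, βω(u)=-2·0; sum ≡ 1  ⇒  -1.
(a,b)_5: α=1, u≡2; β=0, v≡1 (mod 5); (2|5)=-1, (1|5)=+1; sign (−1)^0·-1^0·+1^1 = +1.
(a,b)_13: α=1, u≡11; β=0, v≡6 (mod 13); (11|13)=-1, (6|13)=-1; sign (−1)^0·-1^0·-1^1 = -1.
Ram(-910, 21) = {2, 3, 7, 13}; no ℚ_2-point on the conic.

[2, 3, 7, 13]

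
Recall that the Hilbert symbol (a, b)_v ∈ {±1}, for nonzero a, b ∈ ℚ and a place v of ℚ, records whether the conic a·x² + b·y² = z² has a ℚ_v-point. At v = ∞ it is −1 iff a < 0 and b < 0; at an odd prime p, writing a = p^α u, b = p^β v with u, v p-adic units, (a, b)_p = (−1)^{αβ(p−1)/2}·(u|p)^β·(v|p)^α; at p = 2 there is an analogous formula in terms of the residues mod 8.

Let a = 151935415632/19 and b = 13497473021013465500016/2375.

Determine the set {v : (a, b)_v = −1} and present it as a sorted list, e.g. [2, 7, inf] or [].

(a, b) ≡ (247, 21945) mod (ℚ^×)²; places V = {2, 3, 5, 7, 11, 13, 19, 37, ∞}.
(a,b)_2: α=4, β=4; u≡7, v≡1 (mod 8); ε(u)ε(v)=1·0, αω(v)=4·0, βω(u)=4·0; sum ≡ 0  ⇒  +1.
(a,b)_5: α=0, u≡3; β=-3, v≡4 (mod 5); (3|5)=-1, (4|5)=+1; sign (−1)^0·-1^-3·+1^0 = -1.
(a,b)_11: α=2, u≡9; β=3, v≡3 (mod 11); (9|11)=+1, (3|11)=+1; sign (−1)^0·+1^3·+1^2 = +1.
(a,b)_13: α=3, u≡7; β=4, v≡1 (mod 13); (7|13)=-1, (1|13)=+1; sign (−1)^0·-1^4·+1^3 = +1.
(a,b)_3: α=6, u≡1; β=9, v≡1 (mod 3); (1|3)=+1, (1|3)=+1; sign (−1)^0·+1^9·+1^6 = +1.
(a,b)_19: α=-1, u≡14; β=-1, v≡18 (mod 19); (14|19)=-1, (18|19)=-1; sign (−1)^1·-1^-1·-1^-1 = -1.
(a,b)_∞: sgn(247)=+, sgn(21945)=+, so +1.
(a,b)_37: α=0, u≡11; β=2, v≡10 (mod 37); (11|37)=+1, (10|37)=+1; sign (−1)^0·+1^2·+1^0 = +1.
(a,b)_7: α=2, u≡2; β=7, v≡3 (mod 7); (2|7)=+1, (3|7)=-1; sign (−1)^0·+1^7·-1^2 = +1.
(247, 21945 / ℚ) ramifies at {5, 19}: a division algebra.

[5, 19]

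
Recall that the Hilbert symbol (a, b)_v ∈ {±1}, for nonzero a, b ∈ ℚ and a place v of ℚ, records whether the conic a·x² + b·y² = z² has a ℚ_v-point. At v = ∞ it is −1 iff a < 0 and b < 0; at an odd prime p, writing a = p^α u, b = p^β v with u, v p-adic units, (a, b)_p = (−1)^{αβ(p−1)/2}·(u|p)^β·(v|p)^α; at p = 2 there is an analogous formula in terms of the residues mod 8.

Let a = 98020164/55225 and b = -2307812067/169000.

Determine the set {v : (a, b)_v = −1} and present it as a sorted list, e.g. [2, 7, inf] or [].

(a, b) ≡ (561, -3230) mod (ℚ^×)²; places V = {2, 3, 5, 11, 13, 17, 19, 47, ∞}.
(a,b)_11: α=3, u≡2; β=2, v≡1 (mod 11); (2|11)=-1, (1|11)=+1; sign (−1)^0·-1^2·+1^3 = +1.
(a,b)_19: α=2, u≡3; β=1, v≡16 (mod 19); (3|19)=-1, (16|19)=+1; sign (−1)^0·-1^1·+1^2 = -1.
(a,b)_17: α=1, u≡4; β=1, v≡12 (mod 17); (4|17)=+1, (12|17)=-1; sign (−1)^0·+1^1·-1^1 = -1.
(a,b)_47: α=-2, u≡44; β=0, v≡29 (mod 47); (44|47)=-1, (29|47)=-1; sign (−1)^0·-1^0·-1^-2 = +1.
(a,b)_3: α=1, u≡1; β=10, v≡1 (mod 3); (1|3)=+1, (1|3)=+1; sign (−1)^0·+1^10·+1^1 = +1.
(a,b)_2: α=2, β=-3; u≡1, v≡1 (mod 8); ε(u)ε(v)=0·0, αω(v)=2·0, βω(u)=-3·0; sum ≡ 0  ⇒  +1.
(a,b)_13: α=0, u≡8; β=-2, v≡2 (mod 13); (8|13)=-1, (2|13)=-1; sign (−1)^0·-1^-2·-1^0 = +1.
(a,b)_∞: sgn(561)=+, sgn(-3230)=−, so +1.
(a,b)_5: α=-2, u≡1; β=-3, v≡4 (mod 5); (1|5)=+1, (4|5)=+1; sign (−1)^0·+1^-3·+1^-2 = +1.
Ram(561, -3230) = {17, 19}; no ℚ_17-point on the conic.

[17, 19]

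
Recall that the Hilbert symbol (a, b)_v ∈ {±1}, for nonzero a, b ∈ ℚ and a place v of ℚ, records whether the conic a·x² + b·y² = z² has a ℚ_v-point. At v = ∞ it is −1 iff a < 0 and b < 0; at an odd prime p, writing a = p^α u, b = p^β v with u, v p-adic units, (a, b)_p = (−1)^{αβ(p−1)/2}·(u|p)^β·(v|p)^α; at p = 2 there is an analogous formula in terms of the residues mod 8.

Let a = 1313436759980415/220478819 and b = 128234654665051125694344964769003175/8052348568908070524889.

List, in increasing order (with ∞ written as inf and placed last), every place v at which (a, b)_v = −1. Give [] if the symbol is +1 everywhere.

Mod squares: a ≡ 165, b ≡ 247. Check v ∈ {∞, 2, 3, 5, 7, 11, 13, 19, 23, 37}.
v=7: a=7^4·(≡4), b=7^10·(≡1) mod 7; (4|7)=+1, (1|7)=+1; (−1)^{4·10·3}·(+1)^10·(+1)^4 = +1.
v=5: a=5^1·(≡2), b=5^2·(≡3) mod 5; (2|5)=-1, (3|5)=-1; (−1)^{1·2·2}·(-1)^2·(-1)^1 = -1.
v=37: a=37^-2·(≡13), b=37^-6·(≡33) mod 37; (13|37)=-1, (33|37)=+1; (−1)^{-2·-6·18}·(-1)^-6·(+1)^-2 = +1.
v=3: a=3^1·(≡1), b=3^4·(≡1) mod 3; (1|3)=+1, (1|3)=+1; (−1)^{1·4·1}·(+1)^4·(+1)^1 = +1.
v=∞: 165 > 0 and 247 > 0  ⇒  (a,b)_∞ = +1.
v=23: a=23^4·(≡1), b=23^6·(≡10) mod 23; (1|23)=+1, (10|23)=-1; (−1)^{4·6·11}·(+1)^6·(-1)^4 = +1.
v=19: a=19^4·(≡2), b=19^11·(≡10) mod 19; (2|19)=-1, (10|19)=-1; (−1)^{4·11·9}·(-1)^11·(-1)^4 = -1.
v=2: v_2(a)=0, v_2(b)=0; units ≡ 5, 7 (mod 8); ε·ε+αω+βω = 0·1+0·0+0·1 ≡ 0  ⇒  (a,b)_2 = +1.
v=11: a=11^-5·(≡3), b=11^-12·(≡4) mod 11; (3|11)=+1, (4|11)=+1; (−1)^{-5·-12·5}·(+1)^-12·(+1)^-5 = +1.
v=13: a=13^0·(≡9), b=13^1·(≡2) mod 13; (9|13)=+1, (2|13)=-1; (−1)^{0·1·6}·(+1)^1·(-1)^0 = +1.
(165, 247 / ℚ) ramifies at {5, 19}: a division algebra.

[5, 19]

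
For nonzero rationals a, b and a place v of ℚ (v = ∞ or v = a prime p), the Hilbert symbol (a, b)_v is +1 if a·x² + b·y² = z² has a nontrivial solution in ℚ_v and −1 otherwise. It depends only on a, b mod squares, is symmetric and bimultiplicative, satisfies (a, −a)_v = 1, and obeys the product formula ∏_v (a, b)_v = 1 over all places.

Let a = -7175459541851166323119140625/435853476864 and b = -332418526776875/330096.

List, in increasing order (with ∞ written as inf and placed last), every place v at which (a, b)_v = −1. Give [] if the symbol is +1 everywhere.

(a, b) ≡ (-385, -12597) mod (ℚ^×)²; places V = {2, 3, 5, 7, 11, 13, 17, 19, 23, 31, ∞}.
(a,b)_11: α=3, u≡3; β=2, v≡5 (mod 11); (3|11)=+1, (5|11)=+1; sign (−1)^0·+1^2·+1^3 = +1.
(a,b)_5: α=9, u≡2; β=4, v≡2 (mod 5); (2|5)=-1, (2|5)=-1; sign (−1)^0·-1^4·-1^9 = -1.
(a,b)_3: α=-2, u≡2; β=-1, v≡1 (mod 3); (2|3)=-1, (1|3)=+1; sign (−1)^0·-1^-1·+1^-2 = -1.
(a,b)_31: α=4, u≡18; β=2, v≡1 (mod 31); (18|31)=+1, (1|31)=+1; sign (−1)^0·+1^2·+1^4 = +1.
(a,b)_2: α=-10, β=-4; u≡7, v≡3 (mod 8); ε(u)ε(v)=1·1, αω(v)=-10·1, βω(u)=-4·0; sum ≡ 1  ⇒  -1.
(a,b)_13: α=-2, u≡5; β=-1, v≡11 (mod 13); (5|13)=-1, (11|13)=-1; sign (−1)^0·-1^-1·-1^-2 = -1.
(a,b)_∞: sgn(-385)=−, sgn(-12597)=−, so -1.
(a,b)_23: α=-4, u≡9; β=-2, v≡19 (mod 23); (9|23)=+1, (19|23)=-1; sign (−1)^0·+1^-2·-1^-4 = +1.
(a,b)_7: α=3, u≡2; β=2, v≡3 (mod 7); (2|7)=+1, (3|7)=-1; sign (−1)^0·+1^2·-1^3 = -1.
(a,b)_19: α=2, u≡8; β=1, v≡10 (mod 19); (8|19)=-1, (10|19)=-1; sign (−1)^0·-1^1·-1^2 = -1.
(a,b)_17: α=6, u≡14; β=3, v≡5 (mod 17); (14|17)=-1, (5|17)=-1; sign (−1)^0·-1^3·-1^6 = -1.
Ram(-385, -12597) = {2, 3, 5, 7, 13, 17, 19, ∞}; no ℚ_2-point on the conic.

[2, 3, 5, 7, 13, 17, 19, inf]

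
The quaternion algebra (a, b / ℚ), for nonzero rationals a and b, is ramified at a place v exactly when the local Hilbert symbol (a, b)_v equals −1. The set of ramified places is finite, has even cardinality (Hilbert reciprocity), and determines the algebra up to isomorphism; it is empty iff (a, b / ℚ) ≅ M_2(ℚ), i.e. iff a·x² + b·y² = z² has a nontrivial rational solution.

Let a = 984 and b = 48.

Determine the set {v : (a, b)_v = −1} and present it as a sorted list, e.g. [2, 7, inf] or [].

[3, 41]

(a, b) ≡ (246, 3) mod (ℚ^×)²; places V = {2, 3, 41, ∞}.
(a,b)_2: α=3, β=4; u≡3, v≡3 (mod 8); ε(u)ε(v)=1·1, αω(v)=3·1, βω(u)=4·1; sum ≡ 0  ⇒  +1.
(a,b)_41: α=1, u≡24; β=0, v≡7 (mod 41); (24|41)=-1, (7|41)=-1; sign (−1)^0·-1^0·-1^1 = -1.
(a,b)_∞: sgn(246)=+, sgn(3)=+, so +1.
(a,b)_3: α=1, u≡1; β=1, v≡1 (mod 3); (1|3)=+1, (1|3)=+1; sign (−1)^1·+1^1·+1^1 = -1.
|Ram(246, 3)| = 2, even; anisotropic at {3, 41}.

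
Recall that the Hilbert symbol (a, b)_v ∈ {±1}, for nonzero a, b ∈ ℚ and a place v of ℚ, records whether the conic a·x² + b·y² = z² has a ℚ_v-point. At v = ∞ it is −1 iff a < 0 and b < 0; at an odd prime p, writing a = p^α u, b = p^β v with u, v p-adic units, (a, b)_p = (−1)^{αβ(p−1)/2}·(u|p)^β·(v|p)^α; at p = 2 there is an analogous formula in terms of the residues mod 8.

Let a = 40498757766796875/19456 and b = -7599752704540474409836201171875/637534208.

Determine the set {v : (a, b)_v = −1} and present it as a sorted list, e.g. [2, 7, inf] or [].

(a, b) ≡ (9177, -18354) mod (ℚ^×)²; places V = {2, 3, 5, 7, 11, 13, 17, 19, 23, ∞}.
(a,b)_13: α=2, u≡4; β=4, v≡5 (mod 13); (4|13)=+1, (5|13)=-1; sign (−1)^0·+1^4·-1^2 = +1.
(a,b)_∞: sgn(9177)=+, sgn(-18354)=−, so +1.
(a,b)_17: α=0, u≡7; β=2, v≡7 (mod 17); (7|17)=-1, (7|17)=-1; sign (−1)^0·-1^2·-1^0 = +1.
(a,b)_11: α=0, u≡5; β=2, v≡1 (mod 11); (5|11)=+1, (1|11)=+1; sign (−1)^0·+1^2·+1^0 = +1.
(a,b)_23: α=3, u≡2; β=5, v≡22 (mod 23); (2|23)=+1, (22|23)=-1; sign (−1)^1·+1^5·-1^3 = +1.
(a,b)_5: α=8, u≡3; β=10, v≡1 (mod 5); (3|5)=-1, (1|5)=+1; sign (−1)^0·-1^10·+1^8 = +1.
(a,b)_2: α=-10, β=-25; u≡1, v≡7 (mod 8); ε(u)ε(v)=0·1, αω(v)=-10·0, βω(u)=-25·0; sum ≡ 0  ⇒  +1.
(a,b)_7: α=5, u≡4; β=9, v≡3 (mod 7); (4|7)=+1, (3|7)=-1; sign (−1)^1·+1^9·-1^5 = +1.
(a,b)_3: α=1, u≡2; β=1, v≡2 (mod 3); (2|3)=-1, (2|3)=-1; sign (−1)^1·-1^1·-1^1 = -1.
(a,b)_19: α=-1, u≡12; β=-1, v≡12 (mod 19); (12|19)=-1, (12|19)=-1; sign (−1)^1·-1^-1·-1^-1 = -1.
(9177, -18354 / ℚ) ramifies at {3, 19}: a division algebra.

[3, 19]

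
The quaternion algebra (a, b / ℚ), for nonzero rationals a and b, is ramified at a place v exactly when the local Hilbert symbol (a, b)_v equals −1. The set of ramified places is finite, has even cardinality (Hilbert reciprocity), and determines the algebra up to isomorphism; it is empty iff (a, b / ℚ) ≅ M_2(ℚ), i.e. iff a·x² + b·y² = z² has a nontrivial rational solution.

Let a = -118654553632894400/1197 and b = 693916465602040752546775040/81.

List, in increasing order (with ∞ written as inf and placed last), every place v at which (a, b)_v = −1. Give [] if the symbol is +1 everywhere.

[2, 5, 7, 19, 23, 31]

Mod squares: a ≡ -303107, b ≡ 92690. Check v ∈ {∞, 2, 3, 5, 7, 11, 13, 19, 23, 31, 43, 53}.
v=7: a=7^-1·(≡4), b=7^0·(≡5) mod 7; (4|7)=+1, (5|7)=-1; (−1)^{-1·0·3}·(+1)^0·(-1)^-1 = -1.
v=19: a=19^-1·(≡6), b=19^0·(≡2) mod 19; (6|19)=+1, (2|19)=-1; (−1)^{-1·0·9}·(+1)^0·(-1)^-1 = -1.
v=13: a=13^0·(≡9), b=13^3·(≡11) mod 13; (9|13)=+1, (11|13)=-1; (−1)^{0·3·6}·(+1)^3·(-1)^0 = +1.
v=5: a=5^2·(≡2), b=5^1·(≡3) mod 5; (2|5)=-1, (3|5)=-1; (−1)^{2·1·2}·(-1)^1·(-1)^2 = -1.
v=11: a=11^2·(≡9), b=11^0·(≡1) mod 11; (9|11)=+1, (1|11)=+1; (−1)^{2·0·5}·(+1)^0·(+1)^2 = +1.
v=53: a=53^1·(≡19), b=53^2·(≡13) mod 53; (19|53)=-1, (13|53)=+1; (−1)^{1·2·26}·(-1)^2·(+1)^1 = +1.
v=2: v_2(a)=6, v_2(b)=25; units ≡ 5, 1 (mod 8); ε·ε+αω+βω = 0·0+6·0+25·1 ≡ 1  ⇒  (a,b)_2 = -1.
v=3: a=3^-2·(≡1), b=3^-4·(≡2) mod 3; (1|3)=+1, (2|3)=-1; (−1)^{-2·-4·1}·(+1)^-4·(-1)^-2 = +1.
v=43: a=43^1·(≡3), b=43^2·(≡17) mod 43; (3|43)=-1, (17|43)=+1; (−1)^{1·2·21}·(-1)^2·(+1)^1 = +1.
v=23: a=23^4·(≡21), b=23^3·(≡17) mod 23; (21|23)=-1, (17|23)=-1; (−1)^{4·3·11}·(-1)^3·(-1)^4 = -1.
v=∞: -303107 < 0 and 92690 > 0  ⇒  (a,b)_∞ = +1.
v=31: a=31^2·(≡6), b=31^3·(≡14) mod 31; (6|31)=-1, (14|31)=+1; (−1)^{2·3·15}·(-1)^3·(+1)^2 = -1.
Ram(-303107, 92690) = {2, 5, 7, 19, 23, 31}; no ℚ_2-point on the conic.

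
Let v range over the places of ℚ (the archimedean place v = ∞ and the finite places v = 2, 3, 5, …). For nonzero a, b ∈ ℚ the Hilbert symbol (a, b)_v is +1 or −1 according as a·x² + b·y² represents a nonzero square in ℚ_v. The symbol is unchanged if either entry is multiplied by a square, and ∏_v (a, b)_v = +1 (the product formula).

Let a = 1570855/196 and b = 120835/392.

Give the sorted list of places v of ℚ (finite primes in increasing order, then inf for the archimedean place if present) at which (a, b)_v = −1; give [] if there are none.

[2, 11]

(a, b) ≡ (55, 1430) mod (ℚ^×)²; places V = {2, 5, 7, 11, 13, ∞}.
(a,b)_2: α=-2, β=-3; u≡7, v≡3 (mod 8); ε(u)ε(v)=1·1, αω(v)=-2·1, βω(u)=-3·0; sum ≡ 1  ⇒  -1.
(a,b)_∞: sgn(55)=+, sgn(1430)=+, so +1.
(a,b)_11: α=1, u≡4; β=1, v≡1 (mod 11); (4|11)=+1, (1|11)=+1; sign (−1)^1·+1^1·+1^1 = -1.
(a,b)_5: α=1, u≡1; β=1, v≡1 (mod 5); (1|5)=+1, (1|5)=+1; sign (−1)^0·+1^1·+1^1 = +1.
(a,b)_7: α=-2, u≡5; β=-2, v≡1 (mod 7); (5|7)=-1, (1|7)=+1; sign (−1)^0·-1^-2·+1^-2 = +1.
(a,b)_13: α=4, u≡3; β=3, v≡8 (mod 13); (3|13)=+1, (8|13)=-1; sign (−1)^0·+1^3·-1^4 = +1.
|Ram(55, 1430)| = 2, even; anisotropic at {2, 11}.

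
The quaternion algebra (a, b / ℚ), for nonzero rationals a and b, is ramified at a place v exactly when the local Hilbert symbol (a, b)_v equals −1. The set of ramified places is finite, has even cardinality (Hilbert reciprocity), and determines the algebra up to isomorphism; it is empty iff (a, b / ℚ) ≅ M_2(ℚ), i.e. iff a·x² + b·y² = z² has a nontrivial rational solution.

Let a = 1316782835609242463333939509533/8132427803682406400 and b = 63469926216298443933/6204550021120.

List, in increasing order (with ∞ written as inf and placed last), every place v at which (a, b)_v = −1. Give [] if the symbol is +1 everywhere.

(a, b) ≡ (23023, 7315) mod (ℚ^×)²; places V = {2, 3, 5, 7, 11, 13, 19, 23, 31, 41, ∞}.
(a,b)_∞: sgn(23023)=+, sgn(7315)=+, so +1.
(a,b)_23: α=3, u≡4; β=2, v≡16 (mod 23); (4|23)=+1, (16|23)=+1; sign (−1)^0·+1^2·+1^3 = +1.
(a,b)_11: α=-1, u≡1; β=-1, v≡4 (mod 11); (1|11)=+1, (4|11)=+1; sign (−1)^1·+1^-1·+1^-1 = -1.
(a,b)_31: α=2, u≡12; β=2, v≡11 (mod 31); (12|31)=-1, (11|31)=-1; sign (−1)^0·-1^2·-1^2 = +1.
(a,b)_13: α=9, u≡4; β=6, v≡10 (mod 13); (4|13)=+1, (10|13)=+1; sign (−1)^0·+1^6·+1^9 = +1.
(a,b)_41: α=-2, u≡13; β=-2, v≡15 (mod 41); (13|41)=-1, (15|41)=-1; sign (−1)^0·-1^-2·-1^-2 = +1.
(a,b)_19: α=2, u≡18; β=1, v≡11 (mod 19); (18|19)=-1, (11|19)=+1; sign (−1)^0·-1^1·+1^2 = -1.
(a,b)_3: α=6, u≡1; β=4, v≡1 (mod 3); (1|3)=+1, (1|3)=+1; sign (−1)^0·+1^4·+1^6 = +1.
(a,b)_5: α=-2, u≡3; β=-1, v≡2 (mod 5); (3|5)=-1, (2|5)=-1; sign (−1)^0·-1^-1·-1^-2 = -1.
(a,b)_2: α=-44, β=-26; u≡7, v≡3 (mod 8); ε(u)ε(v)=1·1, αω(v)=-44·1, βω(u)=-26·0; sum ≡ 1  ⇒  -1.
(a,b)_7: α=9, u≡6; β=5, v≡2 (mod 7); (6|7)=-1, (2|7)=+1; sign (−1)^1·-1^5·+1^9 = +1.
|Ram(23023, 7315)| = 4, even; anisotropic at {2, 5, 11, 19}.

[2, 5, 11, 19]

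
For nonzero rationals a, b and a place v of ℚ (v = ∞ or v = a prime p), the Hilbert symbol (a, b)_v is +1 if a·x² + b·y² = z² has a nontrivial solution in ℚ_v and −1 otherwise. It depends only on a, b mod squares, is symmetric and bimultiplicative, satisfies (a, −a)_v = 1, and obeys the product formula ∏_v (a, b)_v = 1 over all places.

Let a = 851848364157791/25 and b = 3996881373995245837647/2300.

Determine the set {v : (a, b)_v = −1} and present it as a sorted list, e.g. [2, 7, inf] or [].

(a, b) ≡ (10199, 2789969) mod (ℚ^×)²; places V = {2, 3, 5, 7, 11, 13, 23, 31, 43, 47, ∞}.
(a,b)_∞: sgn(10199)=+, sgn(2789969)=+, so +1.
(a,b)_43: α=2, u≡30; β=3, v≡5 (mod 43); (30|43)=-1, (5|43)=-1; sign (−1)^0·-1^3·-1^2 = -1.
(a,b)_23: α=0, u≡21; β=-1, v≡16 (mod 23); (21|23)=-1, (16|23)=+1; sign (−1)^0·-1^-1·+1^0 = -1.
(a,b)_13: α=2, u≡6; β=3, v≡1 (mod 13); (6|13)=-1, (1|13)=+1; sign (−1)^0·-1^3·+1^2 = -1.
(a,b)_5: α=-2, u≡1; β=-2, v≡1 (mod 5); (1|5)=+1, (1|5)=+1; sign (−1)^0·+1^-2·+1^-2 = +1.
(a,b)_3: α=0, u≡2; β=2, v≡2 (mod 3); (2|3)=-1, (2|3)=-1; sign (−1)^0·-1^2·-1^0 = +1.
(a,b)_7: α=1, u≡2; β=5, v≡4 (mod 7); (2|7)=+1, (4|7)=+1; sign (−1)^1·+1^5·+1^1 = -1.
(a,b)_47: α=3, u≡31; β=4, v≡25 (mod 47); (31|47)=-1, (25|47)=+1; sign (−1)^0·-1^4·+1^3 = +1.
(a,b)_2: α=0, β=-2; u≡7, v≡1 (mod 8); ε(u)ε(v)=1·0, αω(v)=0·0, βω(u)=-2·0; sum ≡ 0  ⇒  +1.
(a,b)_31: α=1, u≡14; β=1, v≡15 (mod 31); (14|31)=+1, (15|31)=-1; sign (−1)^1·+1^1·-1^1 = +1.
(a,b)_11: α=2, u≡2; β=0, v≡7 (mod 11); (2|11)=-1, (7|11)=-1; sign (−1)^0·-1^0·-1^2 = +1.
(10199, 2789969 / ℚ) ramifies at {7, 13, 23, 43}: a division algebra.

[7, 13, 23, 43]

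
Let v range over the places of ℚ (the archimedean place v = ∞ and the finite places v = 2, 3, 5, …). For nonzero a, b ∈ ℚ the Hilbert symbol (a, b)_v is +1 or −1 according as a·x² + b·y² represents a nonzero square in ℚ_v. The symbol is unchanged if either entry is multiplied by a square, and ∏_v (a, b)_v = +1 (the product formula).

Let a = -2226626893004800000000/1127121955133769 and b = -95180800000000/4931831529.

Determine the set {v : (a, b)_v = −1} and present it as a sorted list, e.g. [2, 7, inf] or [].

[2, inf]

(a, b) ≡ (-13, -22) mod (ℚ^×)²; places V = {2, 3, 5, 7, 11, 13, 17, 43, ∞}.
(a,b)_2: α=20, β=17; u≡3, v≡5 (mod 8); ε(u)ε(v)=1·0, αω(v)=20·1, βω(u)=17·1; sum ≡ 1  ⇒  -1.
(a,b)_∞: sgn(-13)=−, sgn(-22)=−, so -1.
(a,b)_3: α=-16, u≡2; β=-10, v≡2 (mod 3); (2|3)=-1, (2|3)=-1; sign (−1)^0·-1^-10·-1^-16 = +1.
(a,b)_43: α=-2, u≡8; β=0, v≡16 (mod 43); (8|43)=-1, (16|43)=+1; sign (−1)^0·-1^0·+1^-2 = +1.
(a,b)_17: α=-2, u≡2; β=-4, v≡10 (mod 17); (2|17)=+1, (10|17)=-1; sign (−1)^0·+1^-4·-1^-2 = +1.
(a,b)_5: α=8, u≡3; β=8, v≡3 (mod 5); (3|5)=-1, (3|5)=-1; sign (−1)^0·-1^8·-1^8 = +1.
(a,b)_7: α=-2, u≡1; β=0, v≡3 (mod 7); (1|7)=+1, (3|7)=-1; sign (−1)^0·+1^0·-1^-2 = +1.
(a,b)_13: α=5, u≡9; β=2, v≡12 (mod 13); (9|13)=+1, (12|13)=+1; sign (−1)^0·+1^2·+1^5 = +1.
(a,b)_11: α=4, u≡4; β=1, v≡1 (mod 11); (4|11)=+1, (1|11)=+1; sign (−1)^0·+1^1·+1^4 = +1.
Ram(-13, -22) = {2, ∞}; no ℚ_2-point on the conic.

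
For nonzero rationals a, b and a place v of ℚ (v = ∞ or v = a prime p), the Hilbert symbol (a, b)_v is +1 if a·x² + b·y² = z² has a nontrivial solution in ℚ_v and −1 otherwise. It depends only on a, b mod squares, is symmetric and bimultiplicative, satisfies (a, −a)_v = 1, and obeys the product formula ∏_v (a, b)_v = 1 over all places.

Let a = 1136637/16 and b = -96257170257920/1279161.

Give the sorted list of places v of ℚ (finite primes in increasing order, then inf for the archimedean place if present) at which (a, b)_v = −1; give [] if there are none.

(a, b) ≡ (437, -135470) mod (ℚ^×)²; places V = {2, 3, 5, 7, 13, 17, 19, 23, 29, 31, ∞}.
(a,b)_13: α=0, u≡7; β=-2, v≡10 (mod 13); (7|13)=-1, (10|13)=+1; sign (−1)^0·-1^-2·+1^0 = +1.
(a,b)_29: α=0, u≡17; β=-2, v≡19 (mod 29); (17|29)=-1, (19|29)=-1; sign (−1)^0·-1^-2·-1^0 = +1.
(a,b)_23: α=1, u≡11; β=1, v≡20 (mod 23); (11|23)=-1, (20|23)=-1; sign (−1)^1·-1^1·-1^1 = -1.
(a,b)_7: α=0, u≡6; β=4, v≡2 (mod 7); (6|7)=-1, (2|7)=+1; sign (−1)^0·-1^4·+1^0 = +1.
(a,b)_∞: sgn(437)=+, sgn(-135470)=−, so +1.
(a,b)_5: α=0, u≡2; β=1, v≡1 (mod 5); (2|5)=-1, (1|5)=+1; sign (−1)^0·-1^1·+1^0 = -1.
(a,b)_19: α=1, u≡9; β=1, v≡18 (mod 19); (9|19)=+1, (18|19)=-1; sign (−1)^1·+1^1·-1^1 = +1.
(a,b)_3: α=2, u≡2; β=-2, v≡1 (mod 3); (2|3)=-1, (1|3)=+1; sign (−1)^0·-1^-2·+1^2 = +1.
(a,b)_17: α=2, u≡11; β=2, v≡5 (mod 17); (11|17)=-1, (5|17)=-1; sign (−1)^0·-1^2·-1^2 = +1.
(a,b)_31: α=0, u≡13; β=1, v≡2 (mod 31); (13|31)=-1, (2|31)=+1; sign (−1)^0·-1^1·+1^0 = -1.
(a,b)_2: α=-4, β=11; u≡5, v≡1 (mod 8); ε(u)ε(v)=0·0, αω(v)=-4·0, βω(u)=11·1; sum ≡ 1  ⇒  -1.
(437, -135470 / ℚ) ramifies at {2, 5, 23, 31}: a division algebra.

[2, 5, 23, 31]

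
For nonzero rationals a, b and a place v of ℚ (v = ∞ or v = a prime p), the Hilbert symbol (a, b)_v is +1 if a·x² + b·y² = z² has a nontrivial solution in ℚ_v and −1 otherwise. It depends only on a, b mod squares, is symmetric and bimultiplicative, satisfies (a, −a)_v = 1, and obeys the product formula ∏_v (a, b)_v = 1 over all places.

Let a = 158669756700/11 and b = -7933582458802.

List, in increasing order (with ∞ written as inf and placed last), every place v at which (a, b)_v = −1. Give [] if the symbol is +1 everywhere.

[2, 3, 7, 11]

(a, b) ≡ (7293, -2002) mod (ℚ^×)²; places V = {2, 3, 5, 7, 11, 13, 17, 23, ∞}.
(a,b)_5: α=2, u≡3; β=0, v≡3 (mod 5); (3|5)=-1, (3|5)=-1; sign (−1)^0·-1^0·-1^2 = +1.
(a,b)_17: α=3, u≡9; β=2, v≡2 (mod 17); (9|17)=+1, (2|17)=+1; sign (−1)^0·+1^2·+1^3 = +1.
(a,b)_7: α=2, u≡5; β=3, v≡4 (mod 7); (5|7)=-1, (4|7)=+1; sign (−1)^0·-1^3·+1^2 = -1.
(a,b)_3: α=1, u≡1; β=0, v≡2 (mod 3); (1|3)=+1, (2|3)=-1; sign (−1)^0·+1^0·-1^1 = -1.
(a,b)_23: α=0, u≡4; β=4, v≡7 (mod 23); (4|23)=+1, (7|23)=-1; sign (−1)^0·+1^4·-1^0 = +1.
(a,b)_13: α=3, u≡5; β=1, v≡11 (mod 13); (5|13)=-1, (11|13)=-1; sign (−1)^0·-1^1·-1^3 = +1.
(a,b)_∞: sgn(7293)=+, sgn(-2002)=−, so +1.
(a,b)_2: α=2, β=1; u≡5, v≡7 (mod 8); ε(u)ε(v)=0·1, αω(v)=2·0, βω(u)=1·1; sum ≡ 1  ⇒  -1.
(a,b)_11: α=-1, u≡4; β=1, v≡9 (mod 11); (4|11)=+1, (9|11)=+1; sign (−1)^1·+1^1·+1^-1 = -1.
(7293, -2002 / ℚ) ramifies at {2, 3, 7, 11}: a division algebra.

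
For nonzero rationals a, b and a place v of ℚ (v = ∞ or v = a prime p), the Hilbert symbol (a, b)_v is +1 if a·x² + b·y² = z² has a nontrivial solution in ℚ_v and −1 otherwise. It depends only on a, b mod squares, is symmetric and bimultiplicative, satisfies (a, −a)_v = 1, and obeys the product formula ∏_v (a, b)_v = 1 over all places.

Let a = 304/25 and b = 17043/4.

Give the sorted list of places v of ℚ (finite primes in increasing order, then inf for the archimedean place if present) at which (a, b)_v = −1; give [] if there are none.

Mod squares: a ≡ 19, b ≡ 17043. Check v ∈ {∞, 2, 3, 5, 13, 19, 23}.
v=19: a=19^1·(≡9), b=19^1·(≡1) mod 19; (9|19)=+1, (1|19)=+1; (−1)^{1·1·9}·(+1)^1·(+1)^1 = -1.
v=13: a=13^0·(≡8), b=13^1·(≡6) mod 13; (8|13)=-1, (6|13)=-1; (−1)^{0·1·6}·(-1)^1·(-1)^0 = -1.
v=23: a=23^0·(≡14), b=23^1·(≡7) mod 23; (14|23)=-1, (7|23)=-1; (−1)^{0·1·11}·(-1)^1·(-1)^0 = -1.
v=2: v_2(a)=4, v_2(b)=-2; units ≡ 3, 3 (mod 8); ε·ε+αω+βω = 1·1+4·1+-2·1 ≡ 1  ⇒  (a,b)_2 = -1.
v=3: a=3^0·(≡1), b=3^1·(≡2) mod 3; (1|3)=+1, (2|3)=-1; (−1)^{0·1·1}·(+1)^1·(-1)^0 = +1.
v=∞: 19 > 0 and 17043 > 0  ⇒  (a,b)_∞ = +1.
v=5: a=5^-2·(≡4), b=5^0·(≡2) mod 5; (4|5)=+1, (2|5)=-1; (−1)^{-2·0·2}·(+1)^0·(-1)^-2 = +1.
|Ram(19, 17043)| = 4, even; anisotropic at {2, 13, 19, 23}.

[2, 13, 19, 23]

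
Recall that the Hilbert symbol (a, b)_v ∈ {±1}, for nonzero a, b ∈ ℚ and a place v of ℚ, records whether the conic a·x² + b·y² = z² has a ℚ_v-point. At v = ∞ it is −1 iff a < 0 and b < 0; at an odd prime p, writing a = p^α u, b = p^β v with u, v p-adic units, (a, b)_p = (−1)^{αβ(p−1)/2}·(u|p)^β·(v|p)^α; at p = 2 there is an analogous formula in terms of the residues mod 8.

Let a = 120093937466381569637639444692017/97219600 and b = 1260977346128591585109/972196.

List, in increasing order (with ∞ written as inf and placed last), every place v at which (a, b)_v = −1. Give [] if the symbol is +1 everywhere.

[3, 11, 23, 31]

Mod squares: a ≡ 262042473, b ≡ 21. Check v ∈ {∞, 2, 3, 5, 7, 11, 17, 23, 29, 31, 37, 43}.
v=31: a=31^7·(≡17), b=31^2·(≡22) mod 31; (17|31)=-1, (22|31)=-1; (−1)^{7·2·15}·(-1)^2·(-1)^7 = -1.
v=43: a=43^3·(≡30), b=43^2·(≡21) mod 43; (30|43)=-1, (21|43)=+1; (−1)^{3·2·21}·(-1)^2·(+1)^3 = +1.
v=5: a=5^-2·(≡3), b=5^0·(≡4) mod 5; (3|5)=-1, (4|5)=+1; (−1)^{-2·0·2}·(-1)^0·(+1)^-2 = +1.
v=11: a=11^1·(≡4), b=11^2·(≡10) mod 11; (4|11)=+1, (10|11)=-1; (−1)^{1·2·5}·(+1)^2·(-1)^1 = -1.
v=3: a=3^7·(≡1), b=3^7·(≡1) mod 3; (1|3)=+1, (1|3)=+1; (−1)^{7·7·1}·(+1)^7·(+1)^7 = -1.
v=37: a=37^3·(≡14), b=37^2·(≡10) mod 37; (14|37)=-1, (10|37)=+1; (−1)^{3·2·18}·(-1)^2·(+1)^3 = +1.
v=17: a=17^-2·(≡1), b=17^-2·(≡2) mod 17; (1|17)=+1, (2|17)=+1; (−1)^{-2·-2·8}·(+1)^-2·(+1)^-2 = +1.
v=7: a=7^1·(≡2), b=7^1·(≡5) mod 7; (2|7)=+1, (5|7)=-1; (−1)^{1·1·3}·(+1)^1·(-1)^1 = +1.
v=23: a=23^5·(≡2), b=23^4·(≡20) mod 23; (2|23)=+1, (20|23)=-1; (−1)^{5·4·11}·(+1)^4·(-1)^5 = -1.
v=∞: 262042473 > 0 and 21 > 0  ⇒  (a,b)_∞ = +1.
v=29: a=29^-2·(≡11), b=29^-2·(≡15) mod 29; (11|29)=-1, (15|29)=-1; (−1)^{-2·-2·14}·(-1)^-2·(-1)^-2 = +1.
v=2: v_2(a)=-4, v_2(b)=-2; units ≡ 1, 5 (mod 8); ε·ε+αω+βω = 0·0+-4·1+-2·0 ≡ 0  ⇒  (a,b)_2 = +1.
Ram(262042473, 21) = {3, 11, 23, 31}; no ℚ_3-point on the conic.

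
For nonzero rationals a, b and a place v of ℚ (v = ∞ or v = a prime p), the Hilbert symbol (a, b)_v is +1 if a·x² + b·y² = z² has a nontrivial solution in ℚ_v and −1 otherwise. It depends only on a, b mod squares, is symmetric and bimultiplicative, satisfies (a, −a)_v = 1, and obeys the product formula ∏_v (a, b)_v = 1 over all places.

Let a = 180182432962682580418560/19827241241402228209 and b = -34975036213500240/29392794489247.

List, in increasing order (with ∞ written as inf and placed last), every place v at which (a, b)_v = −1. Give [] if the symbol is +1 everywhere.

[5, 7, 11, 13]

Mod squares: a ≡ 35264515, b ≡ -441595. Check v ∈ {∞, 2, 3, 5, 7, 11, 13, 23, 31, 37, 41, 43, 53}.
v=41: a=41^-6·(≡20), b=41^-4·(≡36) mod 41; (20|41)=+1, (36|41)=+1; (−1)^{-6·-4·20}·(+1)^-4·(+1)^-6 = +1.
v=43: a=43^3·(≡14), b=43^2·(≡6) mod 43; (14|43)=+1, (6|43)=+1; (−1)^{3·2·21}·(+1)^2·(+1)^3 = +1.
v=7: a=7^0·(≡6), b=7^-1·(≡3) mod 7; (6|7)=-1, (3|7)=-1; (−1)^{0·-1·3}·(-1)^-1·(-1)^0 = -1.
v=11: a=11^1·(≡5), b=11^1·(≡3) mod 11; (5|11)=+1, (3|11)=+1; (−1)^{1·1·5}·(+1)^1·(+1)^1 = -1.
v=2: v_2(a)=14, v_2(b)=4; units ≡ 3, 5 (mod 8); ε·ε+αω+βω = 1·0+14·1+4·1 ≡ 0  ⇒  (a,b)_2 = +1.
v=53: a=53^-4·(≡37), b=53^-2·(≡25) mod 53; (37|53)=+1, (25|53)=+1; (−1)^{-4·-2·26}·(+1)^-2·(+1)^-4 = +1.
v=37: a=37^3·(≡1), b=37^3·(≡27) mod 37; (1|37)=+1, (27|37)=+1; (−1)^{3·3·18}·(+1)^3·(+1)^3 = +1.
v=∞: 35264515 > 0 and -441595 < 0  ⇒  (a,b)_∞ = +1.
v=13: a=13^3·(≡3), b=13^2·(≡6) mod 13; (3|13)=+1, (6|13)=-1; (−1)^{3·2·6}·(+1)^2·(-1)^3 = -1.
v=23: a=23^-2·(≡2), b=23^-2·(≡17) mod 23; (2|23)=+1, (17|23)=-1; (−1)^{-2·-2·11}·(+1)^-2·(-1)^-2 = +1.
v=3: a=3^6·(≡1), b=3^4·(≡2) mod 3; (1|3)=+1, (2|3)=-1; (−1)^{6·4·1}·(+1)^4·(-1)^6 = +1.
v=31: a=31^1·(≡10), b=31^1·(≡3) mod 31; (10|31)=+1, (3|31)=-1; (−1)^{1·1·15}·(+1)^1·(-1)^1 = +1.
v=5: a=5^1·(≡3), b=5^1·(≡1) mod 5; (3|5)=-1, (1|5)=+1; (−1)^{1·1·2}·(-1)^1·(+1)^1 = -1.
(35264515, -441595 / ℚ) ramifies at {5, 7, 11, 13}: a division algebra.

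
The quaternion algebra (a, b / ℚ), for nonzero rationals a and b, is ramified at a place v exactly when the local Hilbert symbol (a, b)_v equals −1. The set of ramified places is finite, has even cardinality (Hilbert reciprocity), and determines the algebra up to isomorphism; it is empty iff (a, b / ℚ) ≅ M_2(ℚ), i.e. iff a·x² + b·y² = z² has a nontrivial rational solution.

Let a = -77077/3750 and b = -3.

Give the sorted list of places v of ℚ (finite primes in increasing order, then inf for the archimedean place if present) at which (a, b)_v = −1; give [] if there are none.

Mod squares: a ≡ -78, b ≡ -3. Check v ∈ {∞, 2, 3, 5, 7, 11, 13}.
v=2: v_2(a)=-1, v_2(b)=0; units ≡ 1, 5 (mod 8); ε·ε+αω+βω = 0·0+-1·1+0·0 ≡ 1  ⇒  (a,b)_2 = -1.
v=13: a=13^1·(≡2), b=13^0·(≡10) mod 13; (2|13)=-1, (10|13)=+1; (−1)^{1·0·6}·(-1)^0·(+1)^1 = +1.
v=∞: -78 < 0 and -3 < 0  ⇒  (a,b)_∞ = -1.
v=5: a=5^-4·(≡3), b=5^0·(≡2) mod 5; (3|5)=-1, (2|5)=-1; (−1)^{-4·0·2}·(-1)^0·(-1)^-4 = +1.
v=7: a=7^2·(≡6), b=7^0·(≡4) mod 7; (6|7)=-1, (4|7)=+1; (−1)^{2·0·3}·(-1)^0·(+1)^2 = +1.
v=3: a=3^-1·(≡1), b=3^1·(≡2) mod 3; (1|3)=+1, (2|3)=-1; (−1)^{-1·1·1}·(+1)^1·(-1)^-1 = +1.
v=11: a=11^2·(≡10), b=11^0·(≡8) mod 11; (10|11)=-1, (8|11)=-1; (−1)^{2·0·5}·(-1)^0·(-1)^2 = +1.
(-78, -3 / ℚ) ramifies at {2, ∞}: a division algebra.

[2, inf]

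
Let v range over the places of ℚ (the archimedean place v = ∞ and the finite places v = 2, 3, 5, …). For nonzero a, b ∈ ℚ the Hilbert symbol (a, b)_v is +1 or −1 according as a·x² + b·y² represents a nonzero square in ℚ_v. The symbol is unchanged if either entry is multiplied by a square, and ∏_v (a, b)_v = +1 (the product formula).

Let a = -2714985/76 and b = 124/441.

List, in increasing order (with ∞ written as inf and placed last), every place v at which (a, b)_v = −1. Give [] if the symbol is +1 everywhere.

[7, 17, 19, 31]

Mod squares: a ≡ -33915, b ≡ 31. Check v ∈ {∞, 2, 3, 5, 7, 13, 17, 19, 31}.
v=2: v_2(a)=-2, v_2(b)=2; units ≡ 5, 7 (mod 8); ε·ε+αω+βω = 0·1+-2·0+2·1 ≡ 0  ⇒  (a,b)_2 = +1.
v=7: a=7^1·(≡6), b=7^-2·(≡6) mod 7; (6|7)=-1, (6|7)=-1; (−1)^{1·-2·3}·(-1)^-2·(-1)^1 = -1.
v=5: a=5^1·(≡3), b=5^0·(≡4) mod 5; (3|5)=-1, (4|5)=+1; (−1)^{1·0·2}·(-1)^0·(+1)^1 = +1.
v=13: a=13^2·(≡5), b=13^0·(≡6) mod 13; (5|13)=-1, (6|13)=-1; (−1)^{2·0·6}·(-1)^0·(-1)^2 = +1.
v=31: a=31^0·(≡24), b=31^1·(≡5) mod 31; (24|31)=-1, (5|31)=+1; (−1)^{0·1·15}·(-1)^1·(+1)^0 = -1.
v=19: a=19^-1·(≡5), b=19^0·(≡12) mod 19; (5|19)=+1, (12|19)=-1; (−1)^{-1·0·9}·(+1)^0·(-1)^-1 = -1.
v=∞: -33915 < 0 and 31 > 0  ⇒  (a,b)_∞ = +1.
v=3: a=3^3·(≡2), b=3^-2·(≡1) mod 3; (2|3)=-1, (1|3)=+1; (−1)^{3·-2·1}·(-1)^-2·(+1)^3 = +1.
v=17: a=17^1·(≡14), b=17^0·(≡12) mod 17; (14|17)=-1, (12|17)=-1; (−1)^{1·0·8}·(-1)^0·(-1)^1 = -1.
Ram(-33915, 31) = {7, 17, 19, 31}; no ℚ_7-point on the conic.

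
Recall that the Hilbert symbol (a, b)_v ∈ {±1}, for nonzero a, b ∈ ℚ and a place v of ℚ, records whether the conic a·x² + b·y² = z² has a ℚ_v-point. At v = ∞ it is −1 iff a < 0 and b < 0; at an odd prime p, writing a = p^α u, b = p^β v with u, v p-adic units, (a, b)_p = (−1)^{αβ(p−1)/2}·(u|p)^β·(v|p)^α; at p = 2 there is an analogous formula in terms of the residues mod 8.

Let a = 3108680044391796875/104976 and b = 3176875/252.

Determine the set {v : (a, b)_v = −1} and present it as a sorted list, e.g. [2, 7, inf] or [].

(a, b) ≡ (1062347, 35581) mod (ℚ^×)²; places V = {2, 3, 5, 7, 11, 13, 17, 19, 23, ∞}.
(a,b)_13: α=1, u≡10; β=1, v≡8 (mod 13); (10|13)=+1, (8|13)=-1; sign (−1)^0·+1^1·-1^1 = -1.
(a,b)_∞: sgn(1062347)=+, sgn(35581)=+, so +1.
(a,b)_19: α=1, u≡3; β=0, v≡15 (mod 19); (3|19)=-1, (15|19)=-1; sign (−1)^0·-1^0·-1^1 = -1.
(a,b)_3: α=-8, u≡2; β=-2, v≡1 (mod 3); (2|3)=-1, (1|3)=+1; sign (−1)^0·-1^-2·+1^-8 = +1.
(a,b)_23: α=3, u≡21; β=1, v≡13 (mod 23); (21|23)=-1, (13|23)=+1; sign (−1)^1·-1^1·+1^3 = +1.
(a,b)_5: α=8, u≡3; β=4, v≡4 (mod 5); (3|5)=-1, (4|5)=+1; sign (−1)^0·-1^4·+1^8 = +1.
(a,b)_2: α=-4, β=-2; u≡3, v≡5 (mod 8); ε(u)ε(v)=1·0, αω(v)=-4·1, βω(u)=-2·1; sum ≡ 0  ⇒  +1.
(a,b)_7: α=2, u≡6; β=-1, v≡2 (mod 7); (6|7)=-1, (2|7)=+1; sign (−1)^0·-1^-1·+1^2 = -1.
(a,b)_17: α=3, u≡13; β=1, v≡2 (mod 17); (13|17)=+1, (2|17)=+1; sign (−1)^0·+1^1·+1^3 = +1.
(a,b)_11: α=1, u≡6; β=0, v≡2 (mod 11); (6|11)=-1, (2|11)=-1; sign (−1)^0·-1^0·-1^1 = -1.
(1062347, 35581 / ℚ) ramifies at {7, 11, 13, 19}: a division algebra.

[7, 11, 13, 19]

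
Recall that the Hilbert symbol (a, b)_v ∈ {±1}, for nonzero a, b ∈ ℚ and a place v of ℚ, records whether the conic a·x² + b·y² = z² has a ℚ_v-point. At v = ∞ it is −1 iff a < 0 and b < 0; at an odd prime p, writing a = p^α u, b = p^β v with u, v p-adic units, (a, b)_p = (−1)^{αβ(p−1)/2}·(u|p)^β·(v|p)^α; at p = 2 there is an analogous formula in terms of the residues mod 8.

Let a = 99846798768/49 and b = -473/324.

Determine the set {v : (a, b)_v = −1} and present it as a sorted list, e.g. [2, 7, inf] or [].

Mod squares: a ≡ 41667, b ≡ -473. Check v ∈ {∞, 2, 3, 7, 11, 17, 19, 43}.
v=17: a=17^1·(≡7), b=17^0·(≡3) mod 17; (7|17)=-1, (3|17)=-1; (−1)^{1·0·8}·(-1)^0·(-1)^1 = -1.
v=2: v_2(a)=4, v_2(b)=-2; units ≡ 3, 7 (mod 8); ε·ε+αω+βω = 1·1+4·0+-2·1 ≡ 1  ⇒  (a,b)_2 = -1.
v=7: a=7^-2·(≡3), b=7^0·(≡5) mod 7; (3|7)=-1, (5|7)=-1; (−1)^{-2·0·3}·(-1)^0·(-1)^-2 = +1.
v=43: a=43^3·(≡23), b=43^1·(≡7) mod 43; (23|43)=+1, (7|43)=-1; (−1)^{3·1·21}·(+1)^1·(-1)^3 = +1.
v=19: a=19^1·(≡14), b=19^0·(≡2) mod 19; (14|19)=-1, (2|19)=-1; (−1)^{1·0·9}·(-1)^0·(-1)^1 = -1.
v=∞: 41667 > 0 and -473 < 0  ⇒  (a,b)_∞ = +1.
v=11: a=11^0·(≡7), b=11^1·(≡9) mod 11; (7|11)=-1, (9|11)=+1; (−1)^{0·1·5}·(-1)^1·(+1)^0 = -1.
v=3: a=3^5·(≡2), b=3^-4·(≡1) mod 3; (2|3)=-1, (1|3)=+1; (−1)^{5·-4·1}·(-1)^-4·(+1)^5 = +1.
|Ram(41667, -473)| = 4, even; anisotropic at {2, 11, 17, 19}.

[2, 11, 17, 19]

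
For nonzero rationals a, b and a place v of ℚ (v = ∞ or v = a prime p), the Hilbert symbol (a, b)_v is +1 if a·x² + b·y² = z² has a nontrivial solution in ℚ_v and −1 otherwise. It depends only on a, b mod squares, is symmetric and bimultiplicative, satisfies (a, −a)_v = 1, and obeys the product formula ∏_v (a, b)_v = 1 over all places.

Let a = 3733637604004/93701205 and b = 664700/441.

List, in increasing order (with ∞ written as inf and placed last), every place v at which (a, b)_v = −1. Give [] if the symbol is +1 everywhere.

[5, 17]

Mod squares: a ≡ 327845, b ≡ 23. Check v ∈ {∞, 2, 3, 5, 7, 11, 13, 17, 19, 23, 29, 37}.
v=∞: 327845 > 0 and 23 > 0  ⇒  (a,b)_∞ = +1.
v=3: a=3^-4·(≡2), b=3^-2·(≡2) mod 3; (2|3)=-1, (2|3)=-1; (−1)^{-4·-2·1}·(-1)^-2·(-1)^-4 = +1.
v=17: a=17^1·(≡6), b=17^2·(≡12) mod 17; (6|17)=-1, (12|17)=-1; (−1)^{1·2·8}·(-1)^2·(-1)^1 = -1.
v=37: a=37^-2·(≡33), b=37^0·(≡14) mod 37; (33|37)=+1, (14|37)=-1; (−1)^{-2·0·18}·(+1)^0·(-1)^-2 = +1.
v=7: a=7^7·(≡5), b=7^-2·(≡4) mod 7; (5|7)=-1, (4|7)=+1; (−1)^{7·-2·3}·(-1)^-2·(+1)^7 = +1.
v=2: v_2(a)=2, v_2(b)=2; units ≡ 5, 7 (mod 8); ε·ε+αω+βω = 0·1+2·0+2·1 ≡ 0  ⇒  (a,b)_2 = +1.
v=11: a=11^2·(≡3), b=11^0·(≡3) mod 11; (3|11)=+1, (3|11)=+1; (−1)^{2·0·5}·(+1)^0·(+1)^2 = +1.
v=13: a=13^-2·(≡6), b=13^0·(≡3) mod 13; (6|13)=-1, (3|13)=+1; (−1)^{-2·0·6}·(-1)^0·(+1)^-2 = +1.
v=23: a=23^0·(≡3), b=23^1·(≡3) mod 23; (3|23)=+1, (3|23)=+1; (−1)^{0·1·11}·(+1)^1·(+1)^0 = +1.
v=19: a=19^1·(≡10), b=19^0·(≡1) mod 19; (10|19)=-1, (1|19)=+1; (−1)^{1·0·9}·(-1)^0·(+1)^1 = +1.
v=5: a=5^-1·(≡4), b=5^2·(≡3) mod 5; (4|5)=+1, (3|5)=-1; (−1)^{-1·2·2}·(+1)^2·(-1)^-1 = -1.
v=29: a=29^1·(≡22), b=29^0·(≡13) mod 29; (22|29)=+1, (13|29)=+1; (−1)^{1·0·14}·(+1)^0·(+1)^1 = +1.
(327845, 23 / ℚ) ramifies at {5, 17}: a division algebra.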